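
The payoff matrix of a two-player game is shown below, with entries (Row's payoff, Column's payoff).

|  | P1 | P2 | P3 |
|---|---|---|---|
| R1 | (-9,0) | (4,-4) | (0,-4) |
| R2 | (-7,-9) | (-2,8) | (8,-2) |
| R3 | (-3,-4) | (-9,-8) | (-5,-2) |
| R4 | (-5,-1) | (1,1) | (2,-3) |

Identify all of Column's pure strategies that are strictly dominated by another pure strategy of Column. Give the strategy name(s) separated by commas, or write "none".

none

Nothing dominates P1: P2 at R1 (0>-4); P3 at R1 (0>-4).
Nothing dominates P2: P1 at R2 (8>-9); P3 at R1 (-4=-4).
Nothing dominates P3: P1 at R2 (-2>-9); P2 at R1 (-4=-4).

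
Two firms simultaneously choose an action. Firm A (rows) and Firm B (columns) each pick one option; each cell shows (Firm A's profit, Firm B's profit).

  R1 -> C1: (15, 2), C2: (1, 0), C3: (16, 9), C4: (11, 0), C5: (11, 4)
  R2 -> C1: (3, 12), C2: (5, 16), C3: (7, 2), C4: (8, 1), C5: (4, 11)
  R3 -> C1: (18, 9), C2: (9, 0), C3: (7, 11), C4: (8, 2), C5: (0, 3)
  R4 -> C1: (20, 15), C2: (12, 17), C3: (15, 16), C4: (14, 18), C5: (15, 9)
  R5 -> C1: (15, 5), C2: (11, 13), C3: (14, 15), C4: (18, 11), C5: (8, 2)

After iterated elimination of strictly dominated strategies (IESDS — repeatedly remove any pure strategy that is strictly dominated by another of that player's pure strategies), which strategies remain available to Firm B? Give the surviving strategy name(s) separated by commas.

Firm A's strategy R2 is strictly dominated by R4 (C1: 20>3, C2: 12>5, C3: 15>7, C4: 14>8, C5: 15>4) and is removed.
For Firm A, R4 strictly dominates R3 on the remaining columns (C1: 20>18, C2: 12>9, C3: 15>7, C4: 14>8, C5: 15>0); eliminate R3.
Firm B's strategy C1 is strictly dominated by C3 (R1: 9>2, R4: 16>15, R5: 15>5) and is removed.
Firm B's strategy C5 is strictly dominated by C3 (R1: 9>4, R4: 16>9, R5: 15>2) and is removed.
Among the remaining strategies, none is strictly dominated by another pure strategy of the same player, so the elimination stops.
Surviving strategies — Firm A: {R1, R4, R5}; Firm B: {C2, C3, C4}.

C2, C3, C4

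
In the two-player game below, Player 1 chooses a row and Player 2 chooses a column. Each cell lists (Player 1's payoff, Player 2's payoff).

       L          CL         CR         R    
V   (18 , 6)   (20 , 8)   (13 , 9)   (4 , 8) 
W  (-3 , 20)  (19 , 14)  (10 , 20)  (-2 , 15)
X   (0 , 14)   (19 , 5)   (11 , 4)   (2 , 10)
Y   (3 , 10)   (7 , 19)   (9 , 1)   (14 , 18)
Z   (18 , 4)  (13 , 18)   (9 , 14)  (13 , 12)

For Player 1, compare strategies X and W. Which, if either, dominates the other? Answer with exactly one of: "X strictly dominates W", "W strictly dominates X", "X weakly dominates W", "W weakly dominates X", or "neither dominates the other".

X weakly dominates W

Compare X to W across each opponent action: L: 0>-3, CL: 19=19, CR: 11>10, R: 2>-2.
X is at least as good everywhere and strictly better somewhere (tied only at CL), so X weakly but not strictly dominates W.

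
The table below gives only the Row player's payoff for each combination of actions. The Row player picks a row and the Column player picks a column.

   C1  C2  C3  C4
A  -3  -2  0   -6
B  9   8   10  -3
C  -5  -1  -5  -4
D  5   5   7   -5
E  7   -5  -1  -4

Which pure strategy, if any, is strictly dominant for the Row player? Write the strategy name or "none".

B vs A: C1: 9>-3, C2: 8>-2, C3: 10>0, C4: -3>-6.
B vs C: C1: 9>-5, C2: 8>-1, C3: 10>-5, C4: -3>-4.
B vs D: C1: 9>5, C2: 8>5, C3: 10>7, C4: -3>-5.
B vs E: C1: 9>7, C2: 8>-5, C3: 10>-1, C4: -3>-4.
B strictly beats every other strategy against every opponent action, so it is strictly dominant.

B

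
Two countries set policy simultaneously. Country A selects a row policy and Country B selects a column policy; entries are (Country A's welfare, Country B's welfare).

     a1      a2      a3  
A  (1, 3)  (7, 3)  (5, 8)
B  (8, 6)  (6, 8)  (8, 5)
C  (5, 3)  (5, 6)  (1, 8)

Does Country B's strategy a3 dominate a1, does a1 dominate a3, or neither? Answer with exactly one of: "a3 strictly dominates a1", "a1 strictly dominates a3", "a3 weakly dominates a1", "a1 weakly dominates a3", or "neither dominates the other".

neither dominates the other

Compare a3 to a1 across every action of Country A: A: 8>3, B: 5<6, C: 8>3.
a3 does better at A, C but worse at B; neither strategy dominates the other.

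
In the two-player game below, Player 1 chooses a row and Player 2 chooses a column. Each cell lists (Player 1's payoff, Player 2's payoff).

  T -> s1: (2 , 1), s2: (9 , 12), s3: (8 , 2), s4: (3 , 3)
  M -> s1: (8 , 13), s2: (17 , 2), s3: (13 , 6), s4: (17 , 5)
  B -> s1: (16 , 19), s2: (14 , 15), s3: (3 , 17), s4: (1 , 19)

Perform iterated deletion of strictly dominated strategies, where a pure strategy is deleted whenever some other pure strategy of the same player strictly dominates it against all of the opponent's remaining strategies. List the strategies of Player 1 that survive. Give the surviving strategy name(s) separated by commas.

Row T is eliminated: M beats it against every remaining column (s1: 8>2, s2: 17>9, s3: 13>8, s4: 17>3).
Player 2's strategy s2 is strictly dominated by s1 (M: 13>2, B: 19>15) and is removed.
Player 2's strategy s3 is strictly dominated by s1 (M: 13>6, B: 19>17) and is removed.
Among the remaining strategies, none is strictly dominated by another pure strategy of the same player, so the elimination stops.
Surviving strategies — Player 1: {M, B}; Player 2: {s1, s4}.

M, B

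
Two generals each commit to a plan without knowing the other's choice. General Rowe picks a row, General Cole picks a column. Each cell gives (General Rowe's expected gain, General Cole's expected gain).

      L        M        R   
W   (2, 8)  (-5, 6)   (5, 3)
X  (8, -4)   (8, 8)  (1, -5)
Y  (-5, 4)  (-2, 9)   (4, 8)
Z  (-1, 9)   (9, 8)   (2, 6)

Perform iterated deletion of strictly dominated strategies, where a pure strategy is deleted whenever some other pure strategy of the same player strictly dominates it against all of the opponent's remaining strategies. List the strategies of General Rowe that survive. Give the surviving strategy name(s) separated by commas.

X, Z

General Cole's strategy R is strictly dominated by M (W: 6>3, X: 8>-5, Y: 9>8, Z: 8>6) and is removed.
Row W is eliminated: X beats it against every remaining column (L: 8>2, M: 8>-5).
General Rowe's strategy Y is strictly dominated by X (L: 8>-5, M: 8>-2) and is removed.
Among the remaining strategies, none is strictly dominated by another pure strategy of the same player, so the elimination stops.
Surviving strategies — General Rowe: {X, Z}; General Cole: {L, M}.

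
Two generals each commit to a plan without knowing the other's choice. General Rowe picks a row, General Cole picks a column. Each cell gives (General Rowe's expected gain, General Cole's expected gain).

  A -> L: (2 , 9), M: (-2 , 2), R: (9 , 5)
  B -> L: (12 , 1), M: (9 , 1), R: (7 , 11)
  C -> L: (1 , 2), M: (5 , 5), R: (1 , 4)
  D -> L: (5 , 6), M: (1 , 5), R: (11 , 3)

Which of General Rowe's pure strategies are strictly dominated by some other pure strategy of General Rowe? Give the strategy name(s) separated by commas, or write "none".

D strictly dominates A — L: 5>2, M: 1>-2, R: 11>9.
B is not dominated — it holds its own against A at L (12>2); C at L (12>1); D at L (12>5).
B strictly dominates C — L: 12>1, M: 9>5, R: 7>1.
D: no other strategy beats it everywhere (A at L (5>2); B at R (11>7); C at L (5>1)).

A, C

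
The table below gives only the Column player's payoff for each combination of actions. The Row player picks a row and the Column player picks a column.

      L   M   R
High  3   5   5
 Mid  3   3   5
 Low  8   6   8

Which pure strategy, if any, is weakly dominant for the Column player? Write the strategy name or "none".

R

R vs L: High: 5>3, Mid: 5>3, Low: 8=8.
R vs M: High: 5=5, Mid: 5>3, Low: 8>6.
R is at least as good as every other strategy against every opponent action, so it is weakly dominant.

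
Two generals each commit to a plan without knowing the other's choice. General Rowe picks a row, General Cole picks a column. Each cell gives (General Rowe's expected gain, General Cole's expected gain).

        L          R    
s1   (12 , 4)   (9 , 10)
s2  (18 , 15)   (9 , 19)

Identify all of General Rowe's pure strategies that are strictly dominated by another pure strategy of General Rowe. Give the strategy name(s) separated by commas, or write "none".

none

Nothing dominates s1: s2 at R (9=9).
Nothing dominates s2: s1 at L (18>12).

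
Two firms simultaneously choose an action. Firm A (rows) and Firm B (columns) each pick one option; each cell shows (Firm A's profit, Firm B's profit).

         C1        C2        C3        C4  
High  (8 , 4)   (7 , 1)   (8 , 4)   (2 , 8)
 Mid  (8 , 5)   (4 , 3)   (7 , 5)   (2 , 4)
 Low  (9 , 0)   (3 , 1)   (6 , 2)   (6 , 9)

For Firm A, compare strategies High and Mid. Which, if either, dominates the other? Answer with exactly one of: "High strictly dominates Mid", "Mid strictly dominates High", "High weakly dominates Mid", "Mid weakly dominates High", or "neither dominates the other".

High's payoffs vs Mid's, by Firm B's action — C1: 8=8, C2: 7>4, C3: 8>7, C4: 2=2.
High is at least as good everywhere and strictly better somewhere (tied only at C1, C4), so High weakly but not strictly dominates Mid.

High weakly dominates Mid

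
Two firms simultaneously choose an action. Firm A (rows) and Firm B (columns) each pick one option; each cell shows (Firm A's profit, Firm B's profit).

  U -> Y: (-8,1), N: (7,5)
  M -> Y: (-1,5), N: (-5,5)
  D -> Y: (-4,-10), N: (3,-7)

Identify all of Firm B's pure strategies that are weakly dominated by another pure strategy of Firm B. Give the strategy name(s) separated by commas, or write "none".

Y: dominated, since N does at least as well everywhere (U: 5>1, M: 5=5, D: -7>-10).
N: no other strategy beats it everywhere (Y at U (5>1)).

Y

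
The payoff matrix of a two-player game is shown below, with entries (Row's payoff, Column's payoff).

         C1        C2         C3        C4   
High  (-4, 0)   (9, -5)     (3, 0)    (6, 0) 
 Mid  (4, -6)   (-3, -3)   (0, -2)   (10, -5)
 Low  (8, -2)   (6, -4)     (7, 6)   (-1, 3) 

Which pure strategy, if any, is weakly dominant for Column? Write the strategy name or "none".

C3 vs C1: High: 0=0, Mid: -2>-6, Low: 6>-2.
C3 vs C2: High: 0>-5, Mid: -2>-3, Low: 6>-4.
C3 vs C4: High: 0=0, Mid: -2>-5, Low: 6>3.
C3 is at least as good as every other strategy against every opponent action, so it is weakly dominant.

C3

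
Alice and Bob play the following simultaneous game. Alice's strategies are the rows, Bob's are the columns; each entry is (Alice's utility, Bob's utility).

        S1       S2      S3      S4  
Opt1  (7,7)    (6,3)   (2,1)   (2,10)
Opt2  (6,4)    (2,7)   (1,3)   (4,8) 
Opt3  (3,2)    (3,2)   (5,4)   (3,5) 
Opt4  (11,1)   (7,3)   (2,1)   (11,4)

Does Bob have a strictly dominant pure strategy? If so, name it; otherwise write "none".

S4 vs S1: Opt1: 10>7, Opt2: 8>4, Opt3: 5>2, Opt4: 4>1.
S4 vs S2: Opt1: 10>3, Opt2: 8>7, Opt3: 5>2, Opt4: 4>3.
S4 vs S3: Opt1: 10>1, Opt2: 8>3, Opt3: 5>4, Opt4: 4>1.
S4 strictly beats every other strategy against every opponent action, so it is strictly dominant.

S4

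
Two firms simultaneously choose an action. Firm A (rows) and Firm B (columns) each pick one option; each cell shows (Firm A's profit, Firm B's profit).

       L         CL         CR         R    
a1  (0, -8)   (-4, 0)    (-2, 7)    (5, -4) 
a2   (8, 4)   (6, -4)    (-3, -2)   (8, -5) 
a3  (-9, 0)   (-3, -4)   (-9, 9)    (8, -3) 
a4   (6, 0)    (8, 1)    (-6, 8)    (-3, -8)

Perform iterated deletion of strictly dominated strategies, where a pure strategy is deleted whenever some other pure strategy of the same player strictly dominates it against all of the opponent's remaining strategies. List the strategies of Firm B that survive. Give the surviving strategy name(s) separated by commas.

For Firm B, CR strictly dominates CL on the remaining rows (a1: 7>0, a2: -2>-4, a3: 9>-4, a4: 8>1); eliminate CL.
Row a4 is eliminated: a2 beats it against every remaining column (L: 8>6, CR: -3>-6, R: 8>-3).
For Firm B, CR strictly dominates R on the remaining rows (a1: 7>-4, a2: -2>-5, a3: 9>-3); eliminate R.
For Firm A, a1 strictly dominates a3 on the remaining columns (L: 0>-9, CR: -2>-9); eliminate a3.
Among the remaining strategies, none is strictly dominated by another pure strategy of the same player, so the elimination stops.
Surviving strategies — Firm A: {a1, a2}; Firm B: {L, CR}.

L, CR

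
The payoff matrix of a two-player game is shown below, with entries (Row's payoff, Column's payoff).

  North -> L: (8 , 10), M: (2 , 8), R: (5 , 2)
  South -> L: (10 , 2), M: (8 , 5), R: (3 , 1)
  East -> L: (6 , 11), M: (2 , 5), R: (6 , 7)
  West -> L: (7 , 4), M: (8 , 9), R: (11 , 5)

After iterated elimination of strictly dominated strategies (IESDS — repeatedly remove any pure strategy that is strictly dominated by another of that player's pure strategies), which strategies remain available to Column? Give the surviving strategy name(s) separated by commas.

M

For Row, West strictly dominates East on the remaining columns (L: 7>6, M: 8>2, R: 11>6); eliminate East.
Column's strategy R is strictly dominated by M (North: 8>2, South: 5>1, West: 9>5) and is removed.
For Row, South strictly dominates North on the remaining columns (L: 10>8, M: 8>2); eliminate North.
Column's strategy L is strictly dominated by M (South: 5>2, West: 9>4) and is removed.
Among the remaining strategies, none is strictly dominated by another pure strategy of the same player, so the elimination stops.
Surviving strategies — Row: {South, West}; Column: {M}.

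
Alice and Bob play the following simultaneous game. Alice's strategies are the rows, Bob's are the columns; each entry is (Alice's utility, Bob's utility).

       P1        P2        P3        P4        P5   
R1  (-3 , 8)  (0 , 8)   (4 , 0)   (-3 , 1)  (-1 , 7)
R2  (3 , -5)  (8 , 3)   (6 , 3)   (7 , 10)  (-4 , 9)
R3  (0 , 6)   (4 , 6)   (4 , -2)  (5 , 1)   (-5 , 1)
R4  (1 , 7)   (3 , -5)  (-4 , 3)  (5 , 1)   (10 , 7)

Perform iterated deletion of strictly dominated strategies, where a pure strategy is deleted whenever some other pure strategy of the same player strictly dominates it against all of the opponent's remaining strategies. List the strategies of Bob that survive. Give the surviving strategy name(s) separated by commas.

P1, P4, P5

For Alice, R2 strictly dominates R3 on the remaining columns (P1: 3>0, P2: 8>4, P3: 6>4, P4: 7>5, P5: -4>-5); eliminate R3.
For Bob, P5 strictly dominates P3 on the remaining rows (R1: 7>0, R2: 9>3, R4: 7>3); eliminate P3.
Row R1 is eliminated: R4 beats it against every remaining column (P1: 1>-3, P2: 3>0, P4: 5>-3, P5: 10>-1).
Bob's strategy P2 is strictly dominated by P4 (R2: 10>3, R4: 1>-5) and is removed.
Among the remaining strategies, none is strictly dominated by another pure strategy of the same player, so the elimination stops.
Surviving strategies — Alice: {R2, R4}; Bob: {P1, P4, P5}.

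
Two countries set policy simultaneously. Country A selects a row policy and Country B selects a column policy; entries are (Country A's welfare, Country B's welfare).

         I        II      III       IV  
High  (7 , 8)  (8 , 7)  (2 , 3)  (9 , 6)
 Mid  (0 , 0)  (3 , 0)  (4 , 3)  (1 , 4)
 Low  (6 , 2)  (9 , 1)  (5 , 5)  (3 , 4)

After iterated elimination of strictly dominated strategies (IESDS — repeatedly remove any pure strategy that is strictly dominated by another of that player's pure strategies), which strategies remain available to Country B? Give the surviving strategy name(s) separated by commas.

Row Mid is eliminated: Low beats it against every remaining column (I: 6>0, II: 9>3, III: 5>4, IV: 3>1).
Column II is eliminated: I beats it against every remaining row (High: 8>7, Low: 2>1).
Among the remaining strategies, none is strictly dominated by another pure strategy of the same player, so the elimination stops.
Surviving strategies — Country A: {High, Low}; Country B: {I, III, IV}.

I, III, IV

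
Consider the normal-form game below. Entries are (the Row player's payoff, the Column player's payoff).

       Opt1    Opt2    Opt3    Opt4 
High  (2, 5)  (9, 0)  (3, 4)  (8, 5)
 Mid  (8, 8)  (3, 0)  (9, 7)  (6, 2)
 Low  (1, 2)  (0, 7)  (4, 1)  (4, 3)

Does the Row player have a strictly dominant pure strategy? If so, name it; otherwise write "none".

none

High fails to dominate Mid at Opt1 (2<8).
Mid fails to dominate High at Opt2 (3<9).
Low fails to dominate High at Opt1 (1<2).
No single strategy dominates all the others.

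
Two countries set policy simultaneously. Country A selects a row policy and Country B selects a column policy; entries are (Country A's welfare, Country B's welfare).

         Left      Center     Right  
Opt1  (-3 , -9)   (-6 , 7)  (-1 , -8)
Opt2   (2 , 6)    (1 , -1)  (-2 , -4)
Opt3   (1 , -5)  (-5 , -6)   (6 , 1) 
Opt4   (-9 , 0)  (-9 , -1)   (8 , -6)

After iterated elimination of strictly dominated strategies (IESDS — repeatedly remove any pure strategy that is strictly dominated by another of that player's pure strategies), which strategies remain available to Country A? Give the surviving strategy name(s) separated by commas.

For Country A, Opt3 strictly dominates Opt1 on the remaining columns (Left: 1>-3, Center: -5>-6, Right: 6>-1); eliminate Opt1.
Country B's strategy Center is strictly dominated by Left (Opt2: 6>-1, Opt3: -5>-6, Opt4: 0>-1) and is removed.
Among the remaining strategies, none is strictly dominated by another pure strategy of the same player, so the elimination stops.
Surviving strategies — Country A: {Opt2, Opt3, Opt4}; Country B: {Left, Right}.

Opt2, Opt3, Opt4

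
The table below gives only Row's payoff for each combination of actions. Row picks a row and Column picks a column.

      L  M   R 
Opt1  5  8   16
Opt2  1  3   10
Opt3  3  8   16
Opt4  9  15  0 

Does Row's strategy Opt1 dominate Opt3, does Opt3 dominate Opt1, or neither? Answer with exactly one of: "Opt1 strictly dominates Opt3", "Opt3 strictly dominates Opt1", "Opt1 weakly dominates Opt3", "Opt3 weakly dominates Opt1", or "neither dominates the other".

Opt1 weakly dominates Opt3

Compare Opt1 to Opt3 across every action of Column: L: 5>3, M: 8=8, R: 16=16.
Opt1 is at least as good everywhere and strictly better somewhere (tied only at M, R), so Opt1 weakly but not strictly dominates Opt3.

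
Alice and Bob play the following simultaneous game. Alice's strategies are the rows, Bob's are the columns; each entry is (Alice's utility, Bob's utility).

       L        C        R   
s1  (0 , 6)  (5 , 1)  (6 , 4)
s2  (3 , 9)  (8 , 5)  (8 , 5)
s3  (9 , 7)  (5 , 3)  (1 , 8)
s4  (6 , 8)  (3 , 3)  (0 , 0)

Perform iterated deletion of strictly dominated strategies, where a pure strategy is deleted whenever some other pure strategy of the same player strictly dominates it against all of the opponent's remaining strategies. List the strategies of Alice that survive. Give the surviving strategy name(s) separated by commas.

For Alice, s2 strictly dominates s1 on the remaining columns (L: 3>0, C: 8>5, R: 8>6); eliminate s1.
Alice's strategy s4 is strictly dominated by s3 (L: 9>6, C: 5>3, R: 1>0) and is removed.
Bob's strategy C is strictly dominated by L (s2: 9>5, s3: 7>3) and is removed.
Among the remaining strategies, none is strictly dominated by another pure strategy of the same player, so the elimination stops.
Surviving strategies — Alice: {s2, s3}; Bob: {L, R}.

s2, s3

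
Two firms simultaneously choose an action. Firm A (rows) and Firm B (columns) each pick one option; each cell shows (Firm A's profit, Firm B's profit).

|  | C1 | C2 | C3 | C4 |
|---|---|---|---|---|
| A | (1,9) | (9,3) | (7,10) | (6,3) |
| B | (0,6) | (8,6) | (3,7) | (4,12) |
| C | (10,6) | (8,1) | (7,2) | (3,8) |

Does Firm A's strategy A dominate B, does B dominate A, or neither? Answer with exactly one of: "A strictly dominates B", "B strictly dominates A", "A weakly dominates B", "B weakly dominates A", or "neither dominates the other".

A strictly dominates B

Compare A to B across each opponent action: C1: 1>0, C2: 9>8, C3: 7>3, C4: 6>4.
Every comparison favours A, so A strictly dominates B.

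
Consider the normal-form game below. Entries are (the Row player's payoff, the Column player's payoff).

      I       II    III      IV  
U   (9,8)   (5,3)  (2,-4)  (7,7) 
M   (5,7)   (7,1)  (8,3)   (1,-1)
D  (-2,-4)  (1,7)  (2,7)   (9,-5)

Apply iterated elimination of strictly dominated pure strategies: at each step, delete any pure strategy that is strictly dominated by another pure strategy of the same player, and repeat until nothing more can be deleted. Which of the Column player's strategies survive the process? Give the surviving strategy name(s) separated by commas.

The Column player's strategy IV is strictly dominated by I (U: 8>7, M: 7>-1, D: -4>-5) and is removed.
For the Row player, M strictly dominates D on the remaining columns (I: 5>-2, II: 7>1, III: 8>2); eliminate D.
The Column player's strategy II is strictly dominated by I (U: 8>3, M: 7>1) and is removed.
Column III is eliminated: I beats it against every remaining row (U: 8>-4, M: 7>3).
Row M is eliminated: U beats it against every remaining column (I: 9>5).
Among the remaining strategies, none is strictly dominated by another pure strategy of the same player, so the elimination stops.
Surviving strategies — the Row player: {U}; the Column player: {I}.

I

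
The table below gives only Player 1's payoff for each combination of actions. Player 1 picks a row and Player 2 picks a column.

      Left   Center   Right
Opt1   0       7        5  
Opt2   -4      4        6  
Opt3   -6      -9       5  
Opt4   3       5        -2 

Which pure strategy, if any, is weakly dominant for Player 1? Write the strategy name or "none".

none

Opt1 fails to dominate Opt2 at Right (5<6).
Opt2 fails to dominate Opt1 at Left (-4<0).
Opt3 fails to dominate Opt1 at Left (-6<0).
Opt4 fails to dominate Opt1 at Center (5<7).
No single strategy dominates all the others.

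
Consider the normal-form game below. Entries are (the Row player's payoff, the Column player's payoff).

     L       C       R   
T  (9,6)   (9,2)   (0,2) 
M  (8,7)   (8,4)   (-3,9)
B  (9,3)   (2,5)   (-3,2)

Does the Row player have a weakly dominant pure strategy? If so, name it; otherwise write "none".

T

T vs M: L: 9>8, C: 9>8, R: 0>-3.
T vs B: L: 9=9, C: 9>2, R: 0>-3.
T is at least as good as every other strategy against every opponent action, so it is weakly dominant.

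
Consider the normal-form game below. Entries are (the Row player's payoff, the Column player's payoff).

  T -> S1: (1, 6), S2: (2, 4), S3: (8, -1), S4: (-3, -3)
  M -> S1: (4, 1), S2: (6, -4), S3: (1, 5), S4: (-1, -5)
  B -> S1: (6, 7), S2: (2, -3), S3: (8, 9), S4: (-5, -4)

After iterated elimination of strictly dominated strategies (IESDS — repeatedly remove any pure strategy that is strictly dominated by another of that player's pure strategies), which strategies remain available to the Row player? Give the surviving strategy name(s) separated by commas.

Column S2 is eliminated: S1 beats it against every remaining row (T: 6>4, M: 1>-4, B: 7>-3).
Column S4 is eliminated: S1 beats it against every remaining row (T: 6>-3, M: 1>-5, B: 7>-4).
For the Row player, B strictly dominates M on the remaining columns (S1: 6>4, S3: 8>1); eliminate M.
Among the remaining strategies, none is strictly dominated by another pure strategy of the same player, so the elimination stops.
Surviving strategies — the Row player: {T, B}; the Column player: {S1, S3}.

T, B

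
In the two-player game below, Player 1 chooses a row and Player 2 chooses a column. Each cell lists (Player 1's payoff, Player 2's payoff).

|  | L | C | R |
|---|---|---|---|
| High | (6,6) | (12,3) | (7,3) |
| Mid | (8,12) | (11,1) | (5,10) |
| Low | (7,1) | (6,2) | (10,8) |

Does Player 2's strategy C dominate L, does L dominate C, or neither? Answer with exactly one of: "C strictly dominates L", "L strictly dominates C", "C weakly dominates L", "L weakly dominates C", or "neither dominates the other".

neither dominates the other

Compare C to L across each opponent action: High: 3<6, Mid: 1<12, Low: 2>1.
C does better at Low but worse at High, Mid; neither strategy dominates the other.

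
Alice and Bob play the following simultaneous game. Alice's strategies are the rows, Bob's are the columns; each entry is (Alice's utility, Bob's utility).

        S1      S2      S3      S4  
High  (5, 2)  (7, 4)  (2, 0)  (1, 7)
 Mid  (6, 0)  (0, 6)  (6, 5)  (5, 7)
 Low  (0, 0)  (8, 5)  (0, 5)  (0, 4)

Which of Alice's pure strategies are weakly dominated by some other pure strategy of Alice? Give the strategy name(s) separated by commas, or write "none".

High is not dominated — it holds its own against Mid at S2 (7>0); Low at S1 (5>0).
Mid is not dominated — it holds its own against High at S1 (6>5); Low at S1 (6>0).
Low: no other strategy beats it everywhere (High at S2 (8>7); Mid at S2 (8>0)).

none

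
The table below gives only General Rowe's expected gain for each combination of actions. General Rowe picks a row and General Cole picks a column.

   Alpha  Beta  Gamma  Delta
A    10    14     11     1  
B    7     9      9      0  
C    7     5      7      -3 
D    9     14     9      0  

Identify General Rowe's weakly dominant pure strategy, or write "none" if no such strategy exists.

A

A vs B: Alpha: 10>7, Beta: 14>9, Gamma: 11>9, Delta: 1>0.
A vs C: Alpha: 10>7, Beta: 14>5, Gamma: 11>7, Delta: 1>-3.
A vs D: Alpha: 10>9, Beta: 14=14, Gamma: 11>9, Delta: 1>0.
A is at least as good as every other strategy against every opponent action, so it is weakly dominant.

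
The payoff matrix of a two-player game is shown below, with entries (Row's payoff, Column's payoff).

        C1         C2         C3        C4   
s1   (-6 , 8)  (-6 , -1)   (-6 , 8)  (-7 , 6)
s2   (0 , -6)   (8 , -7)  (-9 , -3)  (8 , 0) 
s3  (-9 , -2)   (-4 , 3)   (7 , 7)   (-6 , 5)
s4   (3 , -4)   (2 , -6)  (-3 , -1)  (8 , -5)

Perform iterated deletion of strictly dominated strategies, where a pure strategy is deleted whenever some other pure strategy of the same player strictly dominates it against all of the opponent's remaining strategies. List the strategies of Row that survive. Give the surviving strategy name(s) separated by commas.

Row's strategy s1 is strictly dominated by s4 (C1: 3>-6, C2: 2>-6, C3: -3>-6, C4: 8>-7) and is removed.
For Column, C3 strictly dominates C1 on the remaining rows (s2: -3>-6, s3: 7>-2, s4: -1>-4); eliminate C1.
Column's strategy C2 is strictly dominated by C3 (s2: -3>-7, s3: 7>3, s4: -1>-6) and is removed.
Among the remaining strategies, none is strictly dominated by another pure strategy of the same player, so the elimination stops.
Surviving strategies — Row: {s2, s3, s4}; Column: {C3, C4}.

s2, s3, s4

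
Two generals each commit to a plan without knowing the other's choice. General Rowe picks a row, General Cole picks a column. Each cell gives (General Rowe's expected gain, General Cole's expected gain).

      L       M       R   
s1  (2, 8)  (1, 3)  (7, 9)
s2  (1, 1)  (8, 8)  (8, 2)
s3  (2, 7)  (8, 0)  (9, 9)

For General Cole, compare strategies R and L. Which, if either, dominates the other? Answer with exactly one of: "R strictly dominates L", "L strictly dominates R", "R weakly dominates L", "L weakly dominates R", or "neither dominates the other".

R's payoffs vs L's, by General Rowe's action — s1: 9>8, s2: 2>1, s3: 9>7.
R gives a strictly higher payoff against each choice by General Rowe, so R strictly dominates L.

R strictly dominates L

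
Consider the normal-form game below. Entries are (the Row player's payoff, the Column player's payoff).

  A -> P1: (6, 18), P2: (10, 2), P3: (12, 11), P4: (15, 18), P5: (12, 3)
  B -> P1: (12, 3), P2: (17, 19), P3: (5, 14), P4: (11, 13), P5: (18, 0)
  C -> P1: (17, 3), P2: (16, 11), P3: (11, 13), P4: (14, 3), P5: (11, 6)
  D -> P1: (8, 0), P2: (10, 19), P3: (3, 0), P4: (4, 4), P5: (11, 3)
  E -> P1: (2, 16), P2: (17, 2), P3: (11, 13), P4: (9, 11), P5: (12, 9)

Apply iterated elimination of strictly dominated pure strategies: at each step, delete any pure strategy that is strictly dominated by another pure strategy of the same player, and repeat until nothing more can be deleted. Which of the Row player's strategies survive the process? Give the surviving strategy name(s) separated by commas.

A, B, C, E

The Row player's strategy D is strictly dominated by B (P1: 12>8, P2: 17>10, P3: 5>3, P4: 11>4, P5: 18>11) and is removed.
The Column player's strategy P5 is strictly dominated by P3 (A: 11>3, B: 14>0, C: 13>6, E: 13>9) and is removed.
Among the remaining strategies, none is strictly dominated by another pure strategy of the same player, so the elimination stops.
Surviving strategies — the Row player: {A, B, C, E}; the Column player: {P1, P2, P3, P4}.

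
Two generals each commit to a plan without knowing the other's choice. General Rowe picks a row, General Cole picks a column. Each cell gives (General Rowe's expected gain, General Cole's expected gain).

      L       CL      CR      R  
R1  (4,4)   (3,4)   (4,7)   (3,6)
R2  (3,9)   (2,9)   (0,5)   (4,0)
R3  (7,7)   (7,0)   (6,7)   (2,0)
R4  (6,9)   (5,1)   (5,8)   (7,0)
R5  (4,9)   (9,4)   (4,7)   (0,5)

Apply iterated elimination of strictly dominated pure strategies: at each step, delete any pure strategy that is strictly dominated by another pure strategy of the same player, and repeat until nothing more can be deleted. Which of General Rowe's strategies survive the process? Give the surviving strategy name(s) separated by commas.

R3

General Rowe's strategy R1 is strictly dominated by R4 (L: 6>4, CL: 5>3, CR: 5>4, R: 7>3) and is removed.
General Rowe's strategy R2 is strictly dominated by R4 (L: 6>3, CL: 5>2, CR: 5>0, R: 7>4) and is removed.
Column CL is eliminated: L beats it against every remaining row (R3: 7>0, R4: 9>1, R5: 9>4).
For General Rowe, R3 strictly dominates R5 on the remaining columns (L: 7>4, CR: 6>4, R: 2>0); eliminate R5.
General Cole's strategy R is strictly dominated by L (R3: 7>0, R4: 9>0) and is removed.
General Rowe's strategy R4 is strictly dominated by R3 (L: 7>6, CR: 6>5) and is removed.
Among the remaining strategies, none is strictly dominated by another pure strategy of the same player, so the elimination stops.
Surviving strategies — General Rowe: {R3}; General Cole: {L, CR}.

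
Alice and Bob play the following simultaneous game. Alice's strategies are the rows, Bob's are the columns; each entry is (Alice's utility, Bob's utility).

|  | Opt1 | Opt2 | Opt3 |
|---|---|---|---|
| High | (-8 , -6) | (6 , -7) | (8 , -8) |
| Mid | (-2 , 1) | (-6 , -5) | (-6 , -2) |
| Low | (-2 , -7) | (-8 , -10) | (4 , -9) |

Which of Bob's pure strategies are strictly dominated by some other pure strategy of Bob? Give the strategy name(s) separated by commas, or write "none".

Nothing dominates Opt1: Opt2 at High (-6>-7); Opt3 at High (-6>-8).
Opt1 strictly dominates Opt2 — High: -6>-7, Mid: 1>-5, Low: -7>-10.
Opt3: dominated, since Opt1 does at least as well everywhere (High: -6>-8, Mid: 1>-2, Low: -7>-9).

Opt2, Opt3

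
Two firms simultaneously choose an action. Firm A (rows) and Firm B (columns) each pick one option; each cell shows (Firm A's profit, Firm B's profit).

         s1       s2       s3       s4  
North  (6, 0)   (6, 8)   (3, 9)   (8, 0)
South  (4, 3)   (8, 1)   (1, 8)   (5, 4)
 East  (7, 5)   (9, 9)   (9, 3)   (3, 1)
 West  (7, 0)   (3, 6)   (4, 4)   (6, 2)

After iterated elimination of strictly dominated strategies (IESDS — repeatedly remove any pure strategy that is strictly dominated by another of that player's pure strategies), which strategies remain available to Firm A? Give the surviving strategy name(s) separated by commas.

For Firm B, s3 strictly dominates s4 on the remaining rows (North: 9>0, South: 8>4, East: 3>1, West: 4>2); eliminate s4.
For Firm A, East strictly dominates North on the remaining columns (s1: 7>6, s2: 9>6, s3: 9>3); eliminate North.
Firm A's strategy South is strictly dominated by East (s1: 7>4, s2: 9>8, s3: 9>1) and is removed.
Firm B's strategy s1 is strictly dominated by s2 (East: 9>5, West: 6>0) and is removed.
Firm A's strategy West is strictly dominated by East (s2: 9>3, s3: 9>4) and is removed.
Firm B's strategy s3 is strictly dominated by s2 (East: 9>3) and is removed.
Among the remaining strategies, none is strictly dominated by another pure strategy of the same player, so the elimination stops.
Surviving strategies — Firm A: {East}; Firm B: {s2}.

East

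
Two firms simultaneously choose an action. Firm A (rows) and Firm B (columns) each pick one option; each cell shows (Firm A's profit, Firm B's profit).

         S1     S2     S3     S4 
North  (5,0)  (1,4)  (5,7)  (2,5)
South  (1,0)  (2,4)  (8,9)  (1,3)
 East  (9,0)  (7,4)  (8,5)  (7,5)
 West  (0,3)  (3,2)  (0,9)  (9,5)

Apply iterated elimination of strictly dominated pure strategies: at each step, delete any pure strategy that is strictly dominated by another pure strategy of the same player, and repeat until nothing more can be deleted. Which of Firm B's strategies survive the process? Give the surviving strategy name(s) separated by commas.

S3, S4

Firm A's strategy North is strictly dominated by East (S1: 9>5, S2: 7>1, S3: 8>5, S4: 7>2) and is removed.
For Firm B, S3 strictly dominates S1 on the remaining rows (South: 9>0, East: 5>0, West: 9>3); eliminate S1.
Column S2 is eliminated: S3 beats it against every remaining row (South: 9>4, East: 5>4, West: 9>2).
Among the remaining strategies, none is strictly dominated by another pure strategy of the same player, so the elimination stops.
Surviving strategies — Firm A: {South, East, West}; Firm B: {S3, S4}.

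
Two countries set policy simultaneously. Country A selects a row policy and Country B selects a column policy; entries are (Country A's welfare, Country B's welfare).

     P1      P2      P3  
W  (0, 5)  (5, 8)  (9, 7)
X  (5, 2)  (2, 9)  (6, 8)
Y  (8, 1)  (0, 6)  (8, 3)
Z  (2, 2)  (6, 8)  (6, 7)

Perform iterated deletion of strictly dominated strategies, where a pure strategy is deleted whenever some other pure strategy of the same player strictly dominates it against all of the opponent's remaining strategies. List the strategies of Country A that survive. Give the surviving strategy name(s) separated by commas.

Country B's strategy P1 is strictly dominated by P2 (W: 8>5, X: 9>2, Y: 6>1, Z: 8>2) and is removed.
For Country A, W strictly dominates X on the remaining columns (P2: 5>2, P3: 9>6); eliminate X.
Row Y is eliminated: W beats it against every remaining column (P2: 5>0, P3: 9>8).
For Country B, P2 strictly dominates P3 on the remaining rows (W: 8>7, Z: 8>7); eliminate P3.
Country A's strategy W is strictly dominated by Z (P2: 6>5) and is removed.
Among the remaining strategies, none is strictly dominated by another pure strategy of the same player, so the elimination stops.
Surviving strategies — Country A: {Z}; Country B: {P2}.

Z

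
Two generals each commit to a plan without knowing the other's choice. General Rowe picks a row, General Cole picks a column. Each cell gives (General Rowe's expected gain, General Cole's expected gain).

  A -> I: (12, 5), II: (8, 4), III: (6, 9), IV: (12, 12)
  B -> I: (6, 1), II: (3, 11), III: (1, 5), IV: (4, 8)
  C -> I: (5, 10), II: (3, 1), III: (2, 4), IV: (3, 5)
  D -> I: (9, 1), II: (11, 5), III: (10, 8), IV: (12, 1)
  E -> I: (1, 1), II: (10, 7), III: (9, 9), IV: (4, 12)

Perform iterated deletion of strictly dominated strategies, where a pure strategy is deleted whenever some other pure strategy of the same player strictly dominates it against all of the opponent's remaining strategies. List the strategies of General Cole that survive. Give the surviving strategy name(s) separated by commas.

III, IV

Row B is eliminated: A beats it against every remaining column (I: 12>6, II: 8>3, III: 6>1, IV: 12>4).
General Rowe's strategy C is strictly dominated by A (I: 12>5, II: 8>3, III: 6>2, IV: 12>3) and is removed.
General Rowe's strategy E is strictly dominated by D (I: 9>1, II: 11>10, III: 10>9, IV: 12>4) and is removed.
Column I is eliminated: III beats it against every remaining row (A: 9>5, D: 8>1).
General Cole's strategy II is strictly dominated by III (A: 9>4, D: 8>5) and is removed.
Among the remaining strategies, none is strictly dominated by another pure strategy of the same player, so the elimination stops.
Surviving strategies — General Rowe: {A, D}; General Cole: {III, IV}.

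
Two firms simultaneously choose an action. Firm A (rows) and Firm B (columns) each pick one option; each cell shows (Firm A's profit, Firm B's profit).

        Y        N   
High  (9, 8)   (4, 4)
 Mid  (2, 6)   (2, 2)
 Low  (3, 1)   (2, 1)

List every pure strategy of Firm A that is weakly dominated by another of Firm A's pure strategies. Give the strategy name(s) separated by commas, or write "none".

Mid, Low

Nothing dominates High: Mid at Y (9>2); Low at Y (9>3).
High weakly dominates Mid — Y: 9>2, N: 4>2.
Low: dominated, since High does at least as well everywhere (Y: 9>3, N: 4>2).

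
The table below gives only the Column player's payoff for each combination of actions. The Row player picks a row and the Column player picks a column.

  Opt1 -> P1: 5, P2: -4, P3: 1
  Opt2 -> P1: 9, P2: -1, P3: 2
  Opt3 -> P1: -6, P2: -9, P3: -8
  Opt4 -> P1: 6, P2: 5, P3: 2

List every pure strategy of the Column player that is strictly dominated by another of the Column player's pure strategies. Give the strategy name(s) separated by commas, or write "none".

P2, P3

P1: no other strategy beats it everywhere (P2 at Opt1 (5>-4); P3 at Opt1 (5>1)).
P2 is strictly dominated by P1 (Opt1: 5>-4, Opt2: 9>-1, Opt3: -6>-9, Opt4: 6>5).
P1 strictly dominates P3 — Opt1: 5>1, Opt2: 9>2, Opt3: -6>-8, Opt4: 6>2.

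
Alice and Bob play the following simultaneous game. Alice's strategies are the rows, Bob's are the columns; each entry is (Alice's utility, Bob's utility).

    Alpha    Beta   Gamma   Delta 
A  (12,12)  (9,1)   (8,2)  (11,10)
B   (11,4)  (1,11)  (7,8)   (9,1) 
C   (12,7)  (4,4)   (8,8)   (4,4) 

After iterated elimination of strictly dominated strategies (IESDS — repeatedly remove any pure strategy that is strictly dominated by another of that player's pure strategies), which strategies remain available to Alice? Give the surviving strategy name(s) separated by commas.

Alice's strategy B is strictly dominated by A (Alpha: 12>11, Beta: 9>1, Gamma: 8>7, Delta: 11>9) and is removed.
Column Beta is eliminated: Alpha beats it against every remaining row (A: 12>1, C: 7>4).
Column Delta is eliminated: Alpha beats it against every remaining row (A: 12>10, C: 7>4).
Among the remaining strategies, none is strictly dominated by another pure strategy of the same player, so the elimination stops.
Surviving strategies — Alice: {A, C}; Bob: {Alpha, Gamma}.

A, C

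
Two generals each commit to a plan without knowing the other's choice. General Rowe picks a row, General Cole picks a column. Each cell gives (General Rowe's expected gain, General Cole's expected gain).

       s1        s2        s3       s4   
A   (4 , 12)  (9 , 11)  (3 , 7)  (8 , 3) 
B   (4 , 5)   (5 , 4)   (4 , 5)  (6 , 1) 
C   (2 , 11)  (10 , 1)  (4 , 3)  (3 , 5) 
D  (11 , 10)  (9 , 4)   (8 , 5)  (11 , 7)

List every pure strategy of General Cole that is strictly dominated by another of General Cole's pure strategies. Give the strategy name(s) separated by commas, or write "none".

s2, s4

s1 is not dominated — it holds its own against s2 at A (12>11); s3 at A (12>7); s4 at A (12>3).
s2: dominated, since s1 does at least as well everywhere (A: 12>11, B: 5>4, C: 11>1, D: 10>4).
s3: no other strategy beats it everywhere (s1 at B (5=5); s2 at B (5>4); s4 at A (7>3)).
s4 is strictly dominated by s1 (A: 12>3, B: 5>1, C: 11>5, D: 10>7).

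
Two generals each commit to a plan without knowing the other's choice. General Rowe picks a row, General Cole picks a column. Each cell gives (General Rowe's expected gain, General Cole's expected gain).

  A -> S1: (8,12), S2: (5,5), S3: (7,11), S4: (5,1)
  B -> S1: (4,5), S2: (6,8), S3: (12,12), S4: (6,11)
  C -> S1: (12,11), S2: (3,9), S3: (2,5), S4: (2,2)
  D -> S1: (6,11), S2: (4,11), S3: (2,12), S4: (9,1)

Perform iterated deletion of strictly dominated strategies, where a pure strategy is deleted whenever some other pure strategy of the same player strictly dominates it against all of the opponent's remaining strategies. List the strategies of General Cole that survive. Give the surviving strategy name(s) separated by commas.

For General Cole, S3 strictly dominates S4 on the remaining rows (A: 11>1, B: 12>11, C: 5>2, D: 12>1); eliminate S4.
General Rowe's strategy D is strictly dominated by A (S1: 8>6, S2: 5>4, S3: 7>2) and is removed.
Among the remaining strategies, none is strictly dominated by another pure strategy of the same player, so the elimination stops.
Surviving strategies — General Rowe: {A, B, C}; General Cole: {S1, S2, S3}.

S1, S2, S3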